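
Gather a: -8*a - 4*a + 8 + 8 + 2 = 18 - 12*a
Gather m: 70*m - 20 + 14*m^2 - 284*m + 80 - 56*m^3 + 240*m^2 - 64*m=-56*m^3 + 254*m^2 - 278*m + 60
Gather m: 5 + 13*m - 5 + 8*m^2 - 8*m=8*m^2 + 5*m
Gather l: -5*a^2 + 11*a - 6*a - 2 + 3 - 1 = -5*a^2 + 5*a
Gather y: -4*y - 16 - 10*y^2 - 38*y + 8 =-10*y^2 - 42*y - 8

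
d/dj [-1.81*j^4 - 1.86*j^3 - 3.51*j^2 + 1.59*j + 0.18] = -7.24*j^3 - 5.58*j^2 - 7.02*j + 1.59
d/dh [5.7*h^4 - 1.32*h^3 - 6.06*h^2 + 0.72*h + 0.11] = 22.8*h^3 - 3.96*h^2 - 12.12*h + 0.72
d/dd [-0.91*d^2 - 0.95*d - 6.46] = -1.82*d - 0.95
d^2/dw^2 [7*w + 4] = 0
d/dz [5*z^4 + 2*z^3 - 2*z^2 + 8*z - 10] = 20*z^3 + 6*z^2 - 4*z + 8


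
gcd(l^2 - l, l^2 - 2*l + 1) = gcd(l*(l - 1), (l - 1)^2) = l - 1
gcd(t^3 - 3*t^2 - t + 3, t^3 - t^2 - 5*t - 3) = t^2 - 2*t - 3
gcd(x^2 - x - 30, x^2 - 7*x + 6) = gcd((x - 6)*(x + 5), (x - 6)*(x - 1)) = x - 6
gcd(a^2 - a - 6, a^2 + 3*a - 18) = a - 3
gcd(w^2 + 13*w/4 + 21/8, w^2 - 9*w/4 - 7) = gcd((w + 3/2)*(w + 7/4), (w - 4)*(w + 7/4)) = w + 7/4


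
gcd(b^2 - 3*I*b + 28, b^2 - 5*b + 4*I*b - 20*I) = b + 4*I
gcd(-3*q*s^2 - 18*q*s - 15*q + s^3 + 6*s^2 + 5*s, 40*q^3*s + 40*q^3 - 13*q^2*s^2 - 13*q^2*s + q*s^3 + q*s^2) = s + 1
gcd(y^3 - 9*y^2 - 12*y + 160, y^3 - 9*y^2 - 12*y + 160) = y^3 - 9*y^2 - 12*y + 160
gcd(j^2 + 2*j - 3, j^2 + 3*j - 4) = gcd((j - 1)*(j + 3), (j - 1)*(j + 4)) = j - 1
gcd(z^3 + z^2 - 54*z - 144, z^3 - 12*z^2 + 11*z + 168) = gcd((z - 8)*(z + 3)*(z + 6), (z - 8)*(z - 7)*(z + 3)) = z^2 - 5*z - 24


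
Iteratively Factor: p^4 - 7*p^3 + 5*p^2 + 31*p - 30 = (p - 5)*(p^3 - 2*p^2 - 5*p + 6) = (p - 5)*(p + 2)*(p^2 - 4*p + 3) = (p - 5)*(p - 1)*(p + 2)*(p - 3)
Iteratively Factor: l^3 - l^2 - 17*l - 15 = (l - 5)*(l^2 + 4*l + 3) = (l - 5)*(l + 3)*(l + 1)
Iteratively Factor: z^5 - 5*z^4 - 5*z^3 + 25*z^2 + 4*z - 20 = (z + 1)*(z^4 - 6*z^3 + z^2 + 24*z - 20) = (z - 2)*(z + 1)*(z^3 - 4*z^2 - 7*z + 10) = (z - 2)*(z - 1)*(z + 1)*(z^2 - 3*z - 10) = (z - 2)*(z - 1)*(z + 1)*(z + 2)*(z - 5)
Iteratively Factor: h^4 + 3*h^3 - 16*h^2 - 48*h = (h - 4)*(h^3 + 7*h^2 + 12*h) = h*(h - 4)*(h^2 + 7*h + 12) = h*(h - 4)*(h + 3)*(h + 4)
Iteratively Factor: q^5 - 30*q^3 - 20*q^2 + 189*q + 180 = (q + 1)*(q^4 - q^3 - 29*q^2 + 9*q + 180) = (q + 1)*(q + 3)*(q^3 - 4*q^2 - 17*q + 60) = (q - 5)*(q + 1)*(q + 3)*(q^2 + q - 12) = (q - 5)*(q + 1)*(q + 3)*(q + 4)*(q - 3)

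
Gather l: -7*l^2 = -7*l^2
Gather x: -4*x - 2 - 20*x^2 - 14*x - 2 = -20*x^2 - 18*x - 4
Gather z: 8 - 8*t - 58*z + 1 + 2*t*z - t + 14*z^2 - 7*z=-9*t + 14*z^2 + z*(2*t - 65) + 9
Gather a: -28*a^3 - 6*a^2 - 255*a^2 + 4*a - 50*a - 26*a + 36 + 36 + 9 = -28*a^3 - 261*a^2 - 72*a + 81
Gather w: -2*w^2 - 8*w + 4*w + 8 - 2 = -2*w^2 - 4*w + 6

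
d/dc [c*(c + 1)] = 2*c + 1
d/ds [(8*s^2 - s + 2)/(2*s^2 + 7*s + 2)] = 2*(29*s^2 + 12*s - 8)/(4*s^4 + 28*s^3 + 57*s^2 + 28*s + 4)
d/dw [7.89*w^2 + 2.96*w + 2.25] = 15.78*w + 2.96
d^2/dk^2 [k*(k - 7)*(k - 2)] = 6*k - 18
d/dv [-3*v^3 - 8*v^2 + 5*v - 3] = -9*v^2 - 16*v + 5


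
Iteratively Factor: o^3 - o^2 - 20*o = (o)*(o^2 - o - 20) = o*(o - 5)*(o + 4)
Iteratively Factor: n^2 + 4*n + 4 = (n + 2)*(n + 2)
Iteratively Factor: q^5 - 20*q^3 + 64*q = (q - 4)*(q^4 + 4*q^3 - 4*q^2 - 16*q) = (q - 4)*(q + 4)*(q^3 - 4*q) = (q - 4)*(q + 2)*(q + 4)*(q^2 - 2*q) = (q - 4)*(q - 2)*(q + 2)*(q + 4)*(q)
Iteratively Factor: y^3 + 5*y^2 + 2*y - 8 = (y + 4)*(y^2 + y - 2) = (y + 2)*(y + 4)*(y - 1)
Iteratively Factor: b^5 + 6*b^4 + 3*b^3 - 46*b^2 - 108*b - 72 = (b + 2)*(b^4 + 4*b^3 - 5*b^2 - 36*b - 36) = (b + 2)*(b + 3)*(b^3 + b^2 - 8*b - 12) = (b + 2)^2*(b + 3)*(b^2 - b - 6) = (b + 2)^3*(b + 3)*(b - 3)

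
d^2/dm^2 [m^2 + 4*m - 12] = 2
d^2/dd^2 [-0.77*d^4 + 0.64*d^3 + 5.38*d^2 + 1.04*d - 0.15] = -9.24*d^2 + 3.84*d + 10.76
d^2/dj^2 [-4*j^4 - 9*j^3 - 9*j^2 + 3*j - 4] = -48*j^2 - 54*j - 18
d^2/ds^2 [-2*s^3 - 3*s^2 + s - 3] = -12*s - 6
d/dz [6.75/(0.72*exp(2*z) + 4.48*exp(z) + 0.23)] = (-9.72*exp(z) - 30.24)*exp(z)/(0.72*exp(2*z) + 4.48*exp(z) + 0.23)^2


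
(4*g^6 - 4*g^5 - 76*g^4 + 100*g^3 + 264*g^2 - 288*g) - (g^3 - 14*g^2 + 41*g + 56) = 4*g^6 - 4*g^5 - 76*g^4 + 99*g^3 + 278*g^2 - 329*g - 56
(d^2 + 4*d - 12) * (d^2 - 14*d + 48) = d^4 - 10*d^3 - 20*d^2 + 360*d - 576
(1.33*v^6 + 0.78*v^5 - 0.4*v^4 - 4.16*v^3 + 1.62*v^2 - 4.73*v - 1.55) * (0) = 0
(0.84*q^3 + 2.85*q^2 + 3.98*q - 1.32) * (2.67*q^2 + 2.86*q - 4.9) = 2.2428*q^5 + 10.0119*q^4 + 14.6616*q^3 - 6.1066*q^2 - 23.2772*q + 6.468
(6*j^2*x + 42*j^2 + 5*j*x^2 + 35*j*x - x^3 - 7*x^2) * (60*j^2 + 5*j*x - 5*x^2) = 360*j^4*x + 2520*j^4 + 330*j^3*x^2 + 2310*j^3*x - 65*j^2*x^3 - 455*j^2*x^2 - 30*j*x^4 - 210*j*x^3 + 5*x^5 + 35*x^4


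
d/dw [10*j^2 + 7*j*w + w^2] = 7*j + 2*w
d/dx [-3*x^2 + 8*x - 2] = 8 - 6*x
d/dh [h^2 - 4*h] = 2*h - 4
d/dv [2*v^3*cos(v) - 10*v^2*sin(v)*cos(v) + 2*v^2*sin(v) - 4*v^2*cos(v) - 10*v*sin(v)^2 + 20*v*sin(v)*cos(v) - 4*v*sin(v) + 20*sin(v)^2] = -2*v^3*sin(v) + 4*v^2*sin(v) + 8*v^2*cos(v) - 10*v^2*cos(2*v) + 4*v*sin(v) - 12*v*cos(v) + 20*sqrt(2)*v*cos(2*v + pi/4) - 4*sin(v) + 30*sin(2*v) + 5*cos(2*v) - 5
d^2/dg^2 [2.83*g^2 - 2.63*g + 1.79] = 5.66000000000000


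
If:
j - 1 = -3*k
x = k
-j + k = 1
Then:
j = -1/2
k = 1/2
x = 1/2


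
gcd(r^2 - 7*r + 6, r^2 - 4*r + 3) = r - 1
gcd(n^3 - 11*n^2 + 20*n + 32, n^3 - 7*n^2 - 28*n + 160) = n^2 - 12*n + 32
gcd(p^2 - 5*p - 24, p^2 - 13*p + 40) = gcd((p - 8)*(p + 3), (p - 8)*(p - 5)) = p - 8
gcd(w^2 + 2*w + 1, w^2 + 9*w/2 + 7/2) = w + 1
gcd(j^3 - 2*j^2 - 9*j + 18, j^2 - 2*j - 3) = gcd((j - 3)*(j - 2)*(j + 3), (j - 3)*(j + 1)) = j - 3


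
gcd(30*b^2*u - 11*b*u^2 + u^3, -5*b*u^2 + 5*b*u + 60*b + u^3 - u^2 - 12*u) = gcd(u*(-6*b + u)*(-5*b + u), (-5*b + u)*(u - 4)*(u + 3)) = -5*b + u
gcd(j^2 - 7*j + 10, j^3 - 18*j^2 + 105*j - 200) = j - 5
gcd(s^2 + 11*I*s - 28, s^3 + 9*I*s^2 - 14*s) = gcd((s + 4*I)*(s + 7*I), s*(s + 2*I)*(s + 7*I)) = s + 7*I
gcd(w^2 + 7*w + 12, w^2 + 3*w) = w + 3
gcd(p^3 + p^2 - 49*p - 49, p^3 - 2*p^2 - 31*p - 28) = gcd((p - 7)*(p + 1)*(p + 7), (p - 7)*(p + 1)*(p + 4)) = p^2 - 6*p - 7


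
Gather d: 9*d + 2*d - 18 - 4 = 11*d - 22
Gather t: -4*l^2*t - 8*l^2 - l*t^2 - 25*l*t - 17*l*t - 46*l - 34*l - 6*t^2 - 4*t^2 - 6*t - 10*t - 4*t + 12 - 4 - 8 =-8*l^2 - 80*l + t^2*(-l - 10) + t*(-4*l^2 - 42*l - 20)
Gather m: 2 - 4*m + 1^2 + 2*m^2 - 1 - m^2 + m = m^2 - 3*m + 2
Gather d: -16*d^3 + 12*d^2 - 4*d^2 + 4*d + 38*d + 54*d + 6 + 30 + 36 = -16*d^3 + 8*d^2 + 96*d + 72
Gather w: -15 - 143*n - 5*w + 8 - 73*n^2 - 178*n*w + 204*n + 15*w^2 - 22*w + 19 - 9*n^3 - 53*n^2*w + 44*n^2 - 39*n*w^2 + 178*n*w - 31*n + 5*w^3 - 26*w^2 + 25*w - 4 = -9*n^3 - 29*n^2 + 30*n + 5*w^3 + w^2*(-39*n - 11) + w*(-53*n^2 - 2) + 8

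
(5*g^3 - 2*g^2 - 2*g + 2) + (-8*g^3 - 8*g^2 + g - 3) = -3*g^3 - 10*g^2 - g - 1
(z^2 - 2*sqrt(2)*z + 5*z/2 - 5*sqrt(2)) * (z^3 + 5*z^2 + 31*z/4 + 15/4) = z^5 - 2*sqrt(2)*z^4 + 15*z^4/2 - 15*sqrt(2)*z^3 + 81*z^3/4 - 81*sqrt(2)*z^2/2 + 185*z^2/8 - 185*sqrt(2)*z/4 + 75*z/8 - 75*sqrt(2)/4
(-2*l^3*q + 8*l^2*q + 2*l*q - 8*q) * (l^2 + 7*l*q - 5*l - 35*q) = -2*l^5*q - 14*l^4*q^2 + 18*l^4*q + 126*l^3*q^2 - 38*l^3*q - 266*l^2*q^2 - 18*l^2*q - 126*l*q^2 + 40*l*q + 280*q^2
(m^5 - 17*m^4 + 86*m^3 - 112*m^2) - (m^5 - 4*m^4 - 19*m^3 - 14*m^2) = -13*m^4 + 105*m^3 - 98*m^2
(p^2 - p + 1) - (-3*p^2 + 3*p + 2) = 4*p^2 - 4*p - 1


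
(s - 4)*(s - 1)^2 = s^3 - 6*s^2 + 9*s - 4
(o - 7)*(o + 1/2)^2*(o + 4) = o^4 - 2*o^3 - 123*o^2/4 - 115*o/4 - 7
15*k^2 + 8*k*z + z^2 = (3*k + z)*(5*k + z)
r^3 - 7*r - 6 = (r - 3)*(r + 1)*(r + 2)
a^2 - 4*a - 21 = (a - 7)*(a + 3)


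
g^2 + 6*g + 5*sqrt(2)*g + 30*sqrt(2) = (g + 6)*(g + 5*sqrt(2))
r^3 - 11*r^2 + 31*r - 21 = (r - 7)*(r - 3)*(r - 1)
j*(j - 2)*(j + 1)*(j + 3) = j^4 + 2*j^3 - 5*j^2 - 6*j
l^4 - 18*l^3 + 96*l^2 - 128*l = l*(l - 8)^2*(l - 2)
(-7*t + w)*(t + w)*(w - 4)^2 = -7*t^2*w^2 + 56*t^2*w - 112*t^2 - 6*t*w^3 + 48*t*w^2 - 96*t*w + w^4 - 8*w^3 + 16*w^2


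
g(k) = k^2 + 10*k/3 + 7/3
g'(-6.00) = -8.67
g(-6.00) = 18.33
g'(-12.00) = -20.67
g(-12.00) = 106.33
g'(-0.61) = 2.11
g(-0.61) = 0.67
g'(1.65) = 6.63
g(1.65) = 10.56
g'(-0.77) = 1.79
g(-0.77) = 0.36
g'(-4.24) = -5.15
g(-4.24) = 6.18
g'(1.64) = 6.61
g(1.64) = 10.49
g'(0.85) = 5.03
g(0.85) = 5.89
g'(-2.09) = -0.85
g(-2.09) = -0.27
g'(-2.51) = -1.69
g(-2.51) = 0.27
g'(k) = 2*k + 10/3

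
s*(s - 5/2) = s^2 - 5*s/2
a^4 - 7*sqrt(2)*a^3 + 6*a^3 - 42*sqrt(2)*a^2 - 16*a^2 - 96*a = a*(a + 6)*(a - 8*sqrt(2))*(a + sqrt(2))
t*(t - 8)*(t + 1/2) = t^3 - 15*t^2/2 - 4*t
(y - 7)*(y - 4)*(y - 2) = y^3 - 13*y^2 + 50*y - 56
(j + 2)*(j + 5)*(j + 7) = j^3 + 14*j^2 + 59*j + 70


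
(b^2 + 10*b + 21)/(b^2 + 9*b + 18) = (b + 7)/(b + 6)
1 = 1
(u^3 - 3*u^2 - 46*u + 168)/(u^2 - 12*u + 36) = (u^2 + 3*u - 28)/(u - 6)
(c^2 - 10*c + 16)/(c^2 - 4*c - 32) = (c - 2)/(c + 4)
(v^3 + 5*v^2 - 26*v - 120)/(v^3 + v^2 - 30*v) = (v + 4)/v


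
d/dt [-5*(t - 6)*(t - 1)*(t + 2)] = -15*t^2 + 50*t + 40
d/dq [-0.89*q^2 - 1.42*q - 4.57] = -1.78*q - 1.42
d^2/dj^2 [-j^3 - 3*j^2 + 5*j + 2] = -6*j - 6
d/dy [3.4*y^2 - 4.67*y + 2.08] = 6.8*y - 4.67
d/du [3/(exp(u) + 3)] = -3*exp(u)/(exp(u) + 3)^2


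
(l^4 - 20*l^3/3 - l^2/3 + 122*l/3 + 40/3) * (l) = l^5 - 20*l^4/3 - l^3/3 + 122*l^2/3 + 40*l/3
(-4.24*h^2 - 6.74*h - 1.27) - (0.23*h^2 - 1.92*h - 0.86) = -4.47*h^2 - 4.82*h - 0.41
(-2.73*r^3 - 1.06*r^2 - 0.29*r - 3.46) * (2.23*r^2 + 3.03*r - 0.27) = -6.0879*r^5 - 10.6357*r^4 - 3.1214*r^3 - 8.3083*r^2 - 10.4055*r + 0.9342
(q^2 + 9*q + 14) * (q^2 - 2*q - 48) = q^4 + 7*q^3 - 52*q^2 - 460*q - 672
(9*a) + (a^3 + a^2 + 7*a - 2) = a^3 + a^2 + 16*a - 2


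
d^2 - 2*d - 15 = (d - 5)*(d + 3)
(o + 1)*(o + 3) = o^2 + 4*o + 3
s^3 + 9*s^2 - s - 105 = (s - 3)*(s + 5)*(s + 7)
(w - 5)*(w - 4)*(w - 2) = w^3 - 11*w^2 + 38*w - 40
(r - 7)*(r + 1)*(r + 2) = r^3 - 4*r^2 - 19*r - 14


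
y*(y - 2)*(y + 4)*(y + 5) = y^4 + 7*y^3 + 2*y^2 - 40*y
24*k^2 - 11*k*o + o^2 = (-8*k + o)*(-3*k + o)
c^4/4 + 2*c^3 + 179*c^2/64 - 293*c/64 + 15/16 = (c/4 + 1)*(c - 3/4)*(c - 1/4)*(c + 5)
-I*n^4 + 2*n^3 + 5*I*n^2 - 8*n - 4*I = (n - 2)*(n + 2)*(n + I)*(-I*n + 1)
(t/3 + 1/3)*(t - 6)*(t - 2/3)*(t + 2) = t^4/3 - 11*t^3/9 - 14*t^2/3 - 4*t/9 + 8/3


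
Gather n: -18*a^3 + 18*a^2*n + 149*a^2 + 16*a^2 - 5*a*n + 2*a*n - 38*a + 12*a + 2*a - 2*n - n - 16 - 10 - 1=-18*a^3 + 165*a^2 - 24*a + n*(18*a^2 - 3*a - 3) - 27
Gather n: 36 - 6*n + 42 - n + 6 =84 - 7*n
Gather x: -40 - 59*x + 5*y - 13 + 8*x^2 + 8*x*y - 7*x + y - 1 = 8*x^2 + x*(8*y - 66) + 6*y - 54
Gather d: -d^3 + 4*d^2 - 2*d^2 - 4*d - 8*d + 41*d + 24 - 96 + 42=-d^3 + 2*d^2 + 29*d - 30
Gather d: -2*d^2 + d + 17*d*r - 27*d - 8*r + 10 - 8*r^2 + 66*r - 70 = -2*d^2 + d*(17*r - 26) - 8*r^2 + 58*r - 60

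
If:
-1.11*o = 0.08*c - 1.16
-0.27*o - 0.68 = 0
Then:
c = 49.44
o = -2.52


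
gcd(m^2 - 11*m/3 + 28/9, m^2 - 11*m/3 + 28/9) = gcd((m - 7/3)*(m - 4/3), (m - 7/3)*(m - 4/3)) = m^2 - 11*m/3 + 28/9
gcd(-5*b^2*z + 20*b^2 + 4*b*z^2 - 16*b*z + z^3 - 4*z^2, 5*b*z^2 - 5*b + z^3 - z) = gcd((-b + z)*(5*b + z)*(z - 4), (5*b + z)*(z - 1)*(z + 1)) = 5*b + z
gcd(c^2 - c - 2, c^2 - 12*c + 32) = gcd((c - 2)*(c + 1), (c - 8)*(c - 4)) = 1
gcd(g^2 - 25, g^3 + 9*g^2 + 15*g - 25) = g + 5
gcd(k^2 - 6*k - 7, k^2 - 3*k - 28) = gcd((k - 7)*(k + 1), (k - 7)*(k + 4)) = k - 7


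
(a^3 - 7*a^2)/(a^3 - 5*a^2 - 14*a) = a/(a + 2)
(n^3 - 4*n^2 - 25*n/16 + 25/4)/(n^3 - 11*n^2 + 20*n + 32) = (n^2 - 25/16)/(n^2 - 7*n - 8)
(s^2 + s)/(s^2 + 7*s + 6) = s/(s + 6)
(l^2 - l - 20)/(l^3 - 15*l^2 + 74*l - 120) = (l + 4)/(l^2 - 10*l + 24)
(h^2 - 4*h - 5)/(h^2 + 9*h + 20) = (h^2 - 4*h - 5)/(h^2 + 9*h + 20)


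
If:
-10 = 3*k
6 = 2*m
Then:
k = -10/3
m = 3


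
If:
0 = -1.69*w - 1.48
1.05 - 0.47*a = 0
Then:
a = 2.23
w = -0.88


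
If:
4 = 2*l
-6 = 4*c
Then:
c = -3/2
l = 2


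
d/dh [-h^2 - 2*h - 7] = -2*h - 2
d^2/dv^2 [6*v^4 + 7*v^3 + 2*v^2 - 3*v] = 72*v^2 + 42*v + 4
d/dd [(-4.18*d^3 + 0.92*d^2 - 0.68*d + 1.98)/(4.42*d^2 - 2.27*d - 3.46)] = (-18.4756*d^4 + 18.9772*d^3 + 44.3056*d^2 - 23.8696*d + 6.8474)/(19.5364*d^4 - 20.0668*d^3 - 25.4335*d^2 + 15.7084*d + 11.9716)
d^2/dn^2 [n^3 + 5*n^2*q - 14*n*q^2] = 6*n + 10*q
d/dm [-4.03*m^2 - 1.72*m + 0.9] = -8.06*m - 1.72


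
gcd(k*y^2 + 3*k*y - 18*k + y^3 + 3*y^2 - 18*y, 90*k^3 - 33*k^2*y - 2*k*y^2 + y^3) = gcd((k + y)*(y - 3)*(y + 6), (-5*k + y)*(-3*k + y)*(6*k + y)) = 1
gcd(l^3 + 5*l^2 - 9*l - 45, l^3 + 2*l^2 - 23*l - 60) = l + 3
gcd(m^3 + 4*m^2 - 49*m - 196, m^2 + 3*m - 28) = m + 7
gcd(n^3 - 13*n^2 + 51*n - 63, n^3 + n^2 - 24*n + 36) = n - 3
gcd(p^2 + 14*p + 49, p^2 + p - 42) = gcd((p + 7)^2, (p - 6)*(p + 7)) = p + 7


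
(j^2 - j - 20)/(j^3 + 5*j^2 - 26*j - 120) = 1/(j + 6)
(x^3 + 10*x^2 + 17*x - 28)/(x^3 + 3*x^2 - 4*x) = (x + 7)/x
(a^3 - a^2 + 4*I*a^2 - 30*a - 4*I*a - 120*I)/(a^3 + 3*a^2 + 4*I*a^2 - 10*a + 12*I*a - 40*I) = (a - 6)/(a - 2)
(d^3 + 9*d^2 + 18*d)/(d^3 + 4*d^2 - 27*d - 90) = d/(d - 5)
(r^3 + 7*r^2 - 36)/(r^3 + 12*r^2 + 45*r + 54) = (r - 2)/(r + 3)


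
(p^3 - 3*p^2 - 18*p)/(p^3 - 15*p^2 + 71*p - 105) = p*(p^2 - 3*p - 18)/(p^3 - 15*p^2 + 71*p - 105)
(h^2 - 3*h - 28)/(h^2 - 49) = (h + 4)/(h + 7)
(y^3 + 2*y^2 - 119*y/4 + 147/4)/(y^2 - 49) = (y^2 - 5*y + 21/4)/(y - 7)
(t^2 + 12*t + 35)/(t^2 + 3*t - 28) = (t + 5)/(t - 4)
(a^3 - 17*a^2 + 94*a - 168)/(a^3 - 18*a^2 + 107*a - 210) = (a - 4)/(a - 5)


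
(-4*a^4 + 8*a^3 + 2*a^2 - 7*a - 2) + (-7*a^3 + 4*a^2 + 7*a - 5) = -4*a^4 + a^3 + 6*a^2 - 7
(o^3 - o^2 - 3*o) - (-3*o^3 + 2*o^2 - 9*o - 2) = 4*o^3 - 3*o^2 + 6*o + 2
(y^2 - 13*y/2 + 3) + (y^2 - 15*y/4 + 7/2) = 2*y^2 - 41*y/4 + 13/2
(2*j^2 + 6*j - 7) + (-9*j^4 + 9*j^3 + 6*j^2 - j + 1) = -9*j^4 + 9*j^3 + 8*j^2 + 5*j - 6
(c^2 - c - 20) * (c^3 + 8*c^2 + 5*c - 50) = c^5 + 7*c^4 - 23*c^3 - 215*c^2 - 50*c + 1000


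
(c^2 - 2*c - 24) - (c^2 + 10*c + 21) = -12*c - 45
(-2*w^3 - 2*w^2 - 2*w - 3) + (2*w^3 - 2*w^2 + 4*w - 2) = -4*w^2 + 2*w - 5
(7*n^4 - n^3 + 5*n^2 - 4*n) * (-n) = -7*n^5 + n^4 - 5*n^3 + 4*n^2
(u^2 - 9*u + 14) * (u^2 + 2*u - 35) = u^4 - 7*u^3 - 39*u^2 + 343*u - 490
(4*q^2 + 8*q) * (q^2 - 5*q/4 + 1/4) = 4*q^4 + 3*q^3 - 9*q^2 + 2*q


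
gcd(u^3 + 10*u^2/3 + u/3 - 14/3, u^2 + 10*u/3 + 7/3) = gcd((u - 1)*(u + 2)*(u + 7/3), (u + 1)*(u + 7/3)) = u + 7/3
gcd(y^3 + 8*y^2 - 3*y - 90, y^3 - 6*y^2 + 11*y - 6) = y - 3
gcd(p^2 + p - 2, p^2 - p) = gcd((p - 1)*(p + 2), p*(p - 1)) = p - 1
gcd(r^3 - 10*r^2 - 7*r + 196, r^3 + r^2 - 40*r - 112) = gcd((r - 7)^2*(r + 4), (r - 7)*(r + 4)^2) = r^2 - 3*r - 28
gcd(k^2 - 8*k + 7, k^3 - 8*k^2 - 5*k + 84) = k - 7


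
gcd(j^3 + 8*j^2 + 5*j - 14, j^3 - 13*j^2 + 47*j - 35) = j - 1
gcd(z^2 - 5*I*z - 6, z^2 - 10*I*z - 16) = z - 2*I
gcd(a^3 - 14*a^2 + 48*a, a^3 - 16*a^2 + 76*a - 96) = a^2 - 14*a + 48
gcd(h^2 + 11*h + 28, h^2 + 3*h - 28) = h + 7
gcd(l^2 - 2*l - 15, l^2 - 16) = 1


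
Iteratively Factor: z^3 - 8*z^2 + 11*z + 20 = (z - 5)*(z^2 - 3*z - 4) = (z - 5)*(z + 1)*(z - 4)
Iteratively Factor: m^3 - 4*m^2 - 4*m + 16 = (m + 2)*(m^2 - 6*m + 8) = (m - 2)*(m + 2)*(m - 4)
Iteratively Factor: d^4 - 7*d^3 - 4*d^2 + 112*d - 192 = (d - 4)*(d^3 - 3*d^2 - 16*d + 48) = (d - 4)*(d + 4)*(d^2 - 7*d + 12) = (d - 4)*(d - 3)*(d + 4)*(d - 4)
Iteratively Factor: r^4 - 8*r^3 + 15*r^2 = (r)*(r^3 - 8*r^2 + 15*r) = r*(r - 5)*(r^2 - 3*r) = r^2*(r - 5)*(r - 3)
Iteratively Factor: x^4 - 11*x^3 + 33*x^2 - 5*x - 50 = (x - 5)*(x^3 - 6*x^2 + 3*x + 10) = (x - 5)*(x - 2)*(x^2 - 4*x - 5) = (x - 5)*(x - 2)*(x + 1)*(x - 5)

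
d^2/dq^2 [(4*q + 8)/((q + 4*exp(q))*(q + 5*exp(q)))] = 4*(2*(q + 2)*(q + 4*exp(q))^2*(5*exp(q) + 1)^2 + 2*(q + 2)*(q + 4*exp(q))*(q + 5*exp(q))*(4*exp(q) + 1)*(5*exp(q) + 1) + 2*(q + 2)*(q + 5*exp(q))^2*(4*exp(q) + 1)^2 - (q + 4*exp(q))^2*(q + 5*exp(q))*(5*(q + 2)*exp(q) + 10*exp(q) + 2) - 2*(q + 4*exp(q))*(q + 5*exp(q))^2*(2*(q + 2)*exp(q) + 4*exp(q) + 1))/((q + 4*exp(q))^3*(q + 5*exp(q))^3)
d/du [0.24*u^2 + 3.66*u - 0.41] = 0.48*u + 3.66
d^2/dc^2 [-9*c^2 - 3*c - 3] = -18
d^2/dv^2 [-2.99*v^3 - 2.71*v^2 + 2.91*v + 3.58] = -17.94*v - 5.42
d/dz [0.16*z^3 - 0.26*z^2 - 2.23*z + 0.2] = 0.48*z^2 - 0.52*z - 2.23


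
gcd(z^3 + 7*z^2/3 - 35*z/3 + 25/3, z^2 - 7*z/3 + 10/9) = z - 5/3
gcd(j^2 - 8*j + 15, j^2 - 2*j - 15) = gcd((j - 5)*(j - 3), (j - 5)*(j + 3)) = j - 5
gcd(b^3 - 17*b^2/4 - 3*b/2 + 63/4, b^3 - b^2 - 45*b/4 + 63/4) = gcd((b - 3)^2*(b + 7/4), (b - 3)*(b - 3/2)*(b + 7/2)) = b - 3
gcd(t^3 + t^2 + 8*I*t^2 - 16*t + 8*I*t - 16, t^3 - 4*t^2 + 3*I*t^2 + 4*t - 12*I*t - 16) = t + 4*I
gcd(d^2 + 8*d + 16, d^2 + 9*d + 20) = d + 4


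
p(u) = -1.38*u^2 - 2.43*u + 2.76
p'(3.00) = -10.71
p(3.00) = -16.95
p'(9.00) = -27.27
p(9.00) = -130.89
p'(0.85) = -4.78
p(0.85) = -0.30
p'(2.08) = -8.17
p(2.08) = -8.26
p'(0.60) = -4.09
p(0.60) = 0.81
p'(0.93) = -5.00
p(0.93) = -0.69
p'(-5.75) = 13.44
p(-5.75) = -28.89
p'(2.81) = -10.19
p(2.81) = -14.96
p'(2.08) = -8.17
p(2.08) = -8.26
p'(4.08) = -13.69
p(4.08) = -30.13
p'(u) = -2.76*u - 2.43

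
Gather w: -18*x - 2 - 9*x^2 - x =-9*x^2 - 19*x - 2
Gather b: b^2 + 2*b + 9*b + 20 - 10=b^2 + 11*b + 10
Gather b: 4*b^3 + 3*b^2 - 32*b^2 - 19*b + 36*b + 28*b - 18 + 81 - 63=4*b^3 - 29*b^2 + 45*b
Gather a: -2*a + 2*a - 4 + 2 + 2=0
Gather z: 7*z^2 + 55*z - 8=7*z^2 + 55*z - 8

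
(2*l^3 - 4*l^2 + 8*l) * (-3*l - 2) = -6*l^4 + 8*l^3 - 16*l^2 - 16*l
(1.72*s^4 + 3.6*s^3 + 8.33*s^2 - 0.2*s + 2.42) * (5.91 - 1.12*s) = -1.9264*s^5 + 6.1332*s^4 + 11.9464*s^3 + 49.4543*s^2 - 3.8924*s + 14.3022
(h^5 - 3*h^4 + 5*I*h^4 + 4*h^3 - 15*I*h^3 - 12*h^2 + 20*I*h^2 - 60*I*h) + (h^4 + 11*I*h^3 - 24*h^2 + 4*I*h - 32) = h^5 - 2*h^4 + 5*I*h^4 + 4*h^3 - 4*I*h^3 - 36*h^2 + 20*I*h^2 - 56*I*h - 32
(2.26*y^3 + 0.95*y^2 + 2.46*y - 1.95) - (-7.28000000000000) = 2.26*y^3 + 0.95*y^2 + 2.46*y + 5.33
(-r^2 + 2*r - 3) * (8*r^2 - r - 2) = -8*r^4 + 17*r^3 - 24*r^2 - r + 6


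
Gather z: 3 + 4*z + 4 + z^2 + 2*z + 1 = z^2 + 6*z + 8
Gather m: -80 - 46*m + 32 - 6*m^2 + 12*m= -6*m^2 - 34*m - 48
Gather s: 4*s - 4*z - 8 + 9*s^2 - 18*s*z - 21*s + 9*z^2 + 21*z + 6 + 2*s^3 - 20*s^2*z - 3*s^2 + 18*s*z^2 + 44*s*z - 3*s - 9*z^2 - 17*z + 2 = 2*s^3 + s^2*(6 - 20*z) + s*(18*z^2 + 26*z - 20)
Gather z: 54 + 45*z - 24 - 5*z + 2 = 40*z + 32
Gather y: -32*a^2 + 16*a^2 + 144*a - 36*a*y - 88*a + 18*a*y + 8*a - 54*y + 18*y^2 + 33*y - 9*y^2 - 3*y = -16*a^2 + 64*a + 9*y^2 + y*(-18*a - 24)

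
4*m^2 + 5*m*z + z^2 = (m + z)*(4*m + z)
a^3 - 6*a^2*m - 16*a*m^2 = a*(a - 8*m)*(a + 2*m)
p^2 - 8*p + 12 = (p - 6)*(p - 2)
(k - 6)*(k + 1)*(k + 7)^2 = k^4 + 9*k^3 - 27*k^2 - 329*k - 294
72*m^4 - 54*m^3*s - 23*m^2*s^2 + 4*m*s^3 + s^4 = (-4*m + s)*(-m + s)*(3*m + s)*(6*m + s)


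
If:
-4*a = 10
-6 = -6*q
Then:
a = -5/2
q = 1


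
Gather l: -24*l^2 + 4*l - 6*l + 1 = -24*l^2 - 2*l + 1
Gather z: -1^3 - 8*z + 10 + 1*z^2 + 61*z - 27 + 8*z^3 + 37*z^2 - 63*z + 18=8*z^3 + 38*z^2 - 10*z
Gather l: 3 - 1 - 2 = 0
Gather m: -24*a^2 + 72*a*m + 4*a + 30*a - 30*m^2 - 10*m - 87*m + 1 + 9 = -24*a^2 + 34*a - 30*m^2 + m*(72*a - 97) + 10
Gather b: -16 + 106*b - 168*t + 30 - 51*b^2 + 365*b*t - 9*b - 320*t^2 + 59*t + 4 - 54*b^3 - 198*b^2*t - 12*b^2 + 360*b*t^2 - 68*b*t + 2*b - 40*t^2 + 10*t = -54*b^3 + b^2*(-198*t - 63) + b*(360*t^2 + 297*t + 99) - 360*t^2 - 99*t + 18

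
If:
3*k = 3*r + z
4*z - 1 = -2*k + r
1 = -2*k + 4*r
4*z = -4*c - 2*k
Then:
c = -23/60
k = 17/30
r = 8/15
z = 1/10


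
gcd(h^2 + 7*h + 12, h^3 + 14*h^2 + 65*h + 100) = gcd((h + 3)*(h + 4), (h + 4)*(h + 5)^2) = h + 4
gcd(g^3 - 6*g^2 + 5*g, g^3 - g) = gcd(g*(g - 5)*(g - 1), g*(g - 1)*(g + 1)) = g^2 - g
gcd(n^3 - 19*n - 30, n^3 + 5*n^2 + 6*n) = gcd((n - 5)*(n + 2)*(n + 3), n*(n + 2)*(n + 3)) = n^2 + 5*n + 6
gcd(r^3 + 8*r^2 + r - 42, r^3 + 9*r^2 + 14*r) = r + 7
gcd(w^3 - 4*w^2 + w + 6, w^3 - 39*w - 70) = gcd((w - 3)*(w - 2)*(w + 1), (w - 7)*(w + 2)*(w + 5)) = 1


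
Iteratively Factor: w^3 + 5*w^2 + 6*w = (w)*(w^2 + 5*w + 6) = w*(w + 2)*(w + 3)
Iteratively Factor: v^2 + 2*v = (v + 2)*(v)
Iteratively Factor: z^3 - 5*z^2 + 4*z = (z - 1)*(z^2 - 4*z) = z*(z - 1)*(z - 4)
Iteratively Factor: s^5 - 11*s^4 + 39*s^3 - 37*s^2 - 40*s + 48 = (s - 4)*(s^4 - 7*s^3 + 11*s^2 + 7*s - 12) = (s - 4)*(s - 1)*(s^3 - 6*s^2 + 5*s + 12) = (s - 4)^2*(s - 1)*(s^2 - 2*s - 3) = (s - 4)^2*(s - 1)*(s + 1)*(s - 3)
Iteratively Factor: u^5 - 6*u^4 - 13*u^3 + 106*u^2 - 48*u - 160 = (u + 4)*(u^4 - 10*u^3 + 27*u^2 - 2*u - 40) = (u + 1)*(u + 4)*(u^3 - 11*u^2 + 38*u - 40) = (u - 2)*(u + 1)*(u + 4)*(u^2 - 9*u + 20) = (u - 4)*(u - 2)*(u + 1)*(u + 4)*(u - 5)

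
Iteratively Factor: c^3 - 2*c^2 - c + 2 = (c - 2)*(c^2 - 1) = (c - 2)*(c + 1)*(c - 1)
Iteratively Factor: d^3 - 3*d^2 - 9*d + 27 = (d + 3)*(d^2 - 6*d + 9) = (d - 3)*(d + 3)*(d - 3)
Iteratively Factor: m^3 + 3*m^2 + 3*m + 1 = (m + 1)*(m^2 + 2*m + 1) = (m + 1)^2*(m + 1)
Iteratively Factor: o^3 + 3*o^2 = (o + 3)*(o^2) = o*(o + 3)*(o)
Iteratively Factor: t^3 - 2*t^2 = (t - 2)*(t^2) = t*(t - 2)*(t)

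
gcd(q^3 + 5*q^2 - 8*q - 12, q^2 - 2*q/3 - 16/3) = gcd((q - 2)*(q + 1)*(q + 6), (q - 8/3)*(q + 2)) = 1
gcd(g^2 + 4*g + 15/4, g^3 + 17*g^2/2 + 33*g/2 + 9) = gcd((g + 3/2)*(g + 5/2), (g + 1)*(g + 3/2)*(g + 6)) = g + 3/2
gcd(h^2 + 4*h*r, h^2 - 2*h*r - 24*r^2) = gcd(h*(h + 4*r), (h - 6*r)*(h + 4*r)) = h + 4*r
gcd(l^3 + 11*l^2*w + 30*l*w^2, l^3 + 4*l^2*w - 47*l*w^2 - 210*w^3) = l^2 + 11*l*w + 30*w^2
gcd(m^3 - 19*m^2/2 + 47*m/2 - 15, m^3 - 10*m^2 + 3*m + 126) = m - 6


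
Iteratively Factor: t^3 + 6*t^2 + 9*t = (t + 3)*(t^2 + 3*t) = t*(t + 3)*(t + 3)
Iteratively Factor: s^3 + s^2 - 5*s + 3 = (s - 1)*(s^2 + 2*s - 3) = (s - 1)^2*(s + 3)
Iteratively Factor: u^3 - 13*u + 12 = (u - 3)*(u^2 + 3*u - 4) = (u - 3)*(u + 4)*(u - 1)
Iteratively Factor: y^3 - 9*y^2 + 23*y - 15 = (y - 3)*(y^2 - 6*y + 5) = (y - 3)*(y - 1)*(y - 5)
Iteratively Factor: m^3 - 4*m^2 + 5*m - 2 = (m - 1)*(m^2 - 3*m + 2) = (m - 1)^2*(m - 2)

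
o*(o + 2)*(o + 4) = o^3 + 6*o^2 + 8*o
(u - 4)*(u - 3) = u^2 - 7*u + 12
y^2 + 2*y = y*(y + 2)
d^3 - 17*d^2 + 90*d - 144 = (d - 8)*(d - 6)*(d - 3)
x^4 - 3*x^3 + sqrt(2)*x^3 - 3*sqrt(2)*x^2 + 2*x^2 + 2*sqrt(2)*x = x*(x - 2)*(x - 1)*(x + sqrt(2))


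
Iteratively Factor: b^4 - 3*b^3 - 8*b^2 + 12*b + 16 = (b - 4)*(b^3 + b^2 - 4*b - 4) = (b - 4)*(b - 2)*(b^2 + 3*b + 2) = (b - 4)*(b - 2)*(b + 2)*(b + 1)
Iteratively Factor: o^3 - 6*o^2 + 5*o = (o - 1)*(o^2 - 5*o) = o*(o - 1)*(o - 5)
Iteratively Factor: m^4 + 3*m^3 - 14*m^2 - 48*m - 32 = (m + 1)*(m^3 + 2*m^2 - 16*m - 32) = (m + 1)*(m + 2)*(m^2 - 16) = (m - 4)*(m + 1)*(m + 2)*(m + 4)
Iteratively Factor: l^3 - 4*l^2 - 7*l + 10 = (l - 5)*(l^2 + l - 2) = (l - 5)*(l - 1)*(l + 2)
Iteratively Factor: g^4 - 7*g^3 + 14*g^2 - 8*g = (g - 2)*(g^3 - 5*g^2 + 4*g) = (g - 2)*(g - 1)*(g^2 - 4*g) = g*(g - 2)*(g - 1)*(g - 4)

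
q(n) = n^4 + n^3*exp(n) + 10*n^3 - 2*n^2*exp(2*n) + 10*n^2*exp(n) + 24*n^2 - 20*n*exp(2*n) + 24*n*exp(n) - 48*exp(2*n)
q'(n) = n^3*exp(n) + 4*n^3 - 4*n^2*exp(2*n) + 13*n^2*exp(n) + 30*n^2 - 44*n*exp(2*n) + 44*n*exp(n) + 48*n - 116*exp(2*n) + 24*exp(n)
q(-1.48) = 19.93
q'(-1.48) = -25.00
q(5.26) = -7617595.74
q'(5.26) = -16824513.49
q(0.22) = -73.05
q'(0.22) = -140.63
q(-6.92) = 128.62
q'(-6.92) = -221.05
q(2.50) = -14371.63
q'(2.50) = -34069.07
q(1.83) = -2874.32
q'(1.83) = -6983.61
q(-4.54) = -16.21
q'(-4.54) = 26.11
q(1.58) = -1563.87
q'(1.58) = -3810.93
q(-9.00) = 1214.98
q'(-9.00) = -918.01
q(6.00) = -38766361.21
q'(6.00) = -84889145.92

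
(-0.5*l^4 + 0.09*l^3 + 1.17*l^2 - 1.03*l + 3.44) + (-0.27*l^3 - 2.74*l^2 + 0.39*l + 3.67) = -0.5*l^4 - 0.18*l^3 - 1.57*l^2 - 0.64*l + 7.11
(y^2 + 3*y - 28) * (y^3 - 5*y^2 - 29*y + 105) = y^5 - 2*y^4 - 72*y^3 + 158*y^2 + 1127*y - 2940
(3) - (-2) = 5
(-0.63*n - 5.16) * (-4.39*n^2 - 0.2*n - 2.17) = 2.7657*n^3 + 22.7784*n^2 + 2.3991*n + 11.1972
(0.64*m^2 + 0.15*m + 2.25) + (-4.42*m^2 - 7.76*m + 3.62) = -3.78*m^2 - 7.61*m + 5.87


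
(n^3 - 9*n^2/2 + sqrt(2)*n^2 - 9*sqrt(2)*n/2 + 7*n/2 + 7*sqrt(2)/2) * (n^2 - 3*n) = n^5 - 15*n^4/2 + sqrt(2)*n^4 - 15*sqrt(2)*n^3/2 + 17*n^3 - 21*n^2/2 + 17*sqrt(2)*n^2 - 21*sqrt(2)*n/2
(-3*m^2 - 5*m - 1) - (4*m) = -3*m^2 - 9*m - 1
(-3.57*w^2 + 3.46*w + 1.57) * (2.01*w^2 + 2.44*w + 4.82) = -7.1757*w^4 - 1.7562*w^3 - 5.6093*w^2 + 20.508*w + 7.5674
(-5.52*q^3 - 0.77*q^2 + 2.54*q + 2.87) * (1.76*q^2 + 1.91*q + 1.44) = -9.7152*q^5 - 11.8984*q^4 - 4.9491*q^3 + 8.7938*q^2 + 9.1393*q + 4.1328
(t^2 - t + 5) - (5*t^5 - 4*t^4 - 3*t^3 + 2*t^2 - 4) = -5*t^5 + 4*t^4 + 3*t^3 - t^2 - t + 9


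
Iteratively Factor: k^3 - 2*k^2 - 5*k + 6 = (k - 3)*(k^2 + k - 2) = (k - 3)*(k + 2)*(k - 1)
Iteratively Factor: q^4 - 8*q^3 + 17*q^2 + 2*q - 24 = (q - 4)*(q^3 - 4*q^2 + q + 6) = (q - 4)*(q + 1)*(q^2 - 5*q + 6) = (q - 4)*(q - 3)*(q + 1)*(q - 2)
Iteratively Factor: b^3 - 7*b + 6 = (b + 3)*(b^2 - 3*b + 2) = (b - 1)*(b + 3)*(b - 2)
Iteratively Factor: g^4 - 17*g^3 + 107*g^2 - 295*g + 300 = (g - 5)*(g^3 - 12*g^2 + 47*g - 60) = (g - 5)*(g - 4)*(g^2 - 8*g + 15) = (g - 5)^2*(g - 4)*(g - 3)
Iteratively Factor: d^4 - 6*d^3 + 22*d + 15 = (d + 1)*(d^3 - 7*d^2 + 7*d + 15) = (d + 1)^2*(d^2 - 8*d + 15) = (d - 5)*(d + 1)^2*(d - 3)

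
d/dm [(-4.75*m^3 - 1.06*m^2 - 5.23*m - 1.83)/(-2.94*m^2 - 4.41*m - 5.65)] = (13.965*m^4 + 41.895*m^3 + 69.8109*m^2 + 1.2176*m + 21.4792)/(8.6436*m^4 + 25.9308*m^3 + 52.6701*m^2 + 49.833*m + 31.9225)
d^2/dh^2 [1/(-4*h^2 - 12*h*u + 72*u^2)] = (h^2 + 3*h*u - 18*u^2 - (2*h + 3*u)^2)/(2*(h^2 + 3*h*u - 18*u^2)^3)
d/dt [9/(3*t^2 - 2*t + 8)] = 18*(1 - 3*t)/(3*t^2 - 2*t + 8)^2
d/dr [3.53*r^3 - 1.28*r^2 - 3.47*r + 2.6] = 10.59*r^2 - 2.56*r - 3.47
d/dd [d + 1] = 1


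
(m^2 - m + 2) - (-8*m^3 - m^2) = 8*m^3 + 2*m^2 - m + 2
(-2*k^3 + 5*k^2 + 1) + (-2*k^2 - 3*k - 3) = -2*k^3 + 3*k^2 - 3*k - 2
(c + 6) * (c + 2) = c^2 + 8*c + 12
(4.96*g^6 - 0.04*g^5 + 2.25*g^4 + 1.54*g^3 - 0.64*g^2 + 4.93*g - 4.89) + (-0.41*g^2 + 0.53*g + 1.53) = 4.96*g^6 - 0.04*g^5 + 2.25*g^4 + 1.54*g^3 - 1.05*g^2 + 5.46*g - 3.36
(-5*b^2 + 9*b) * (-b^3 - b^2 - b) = 5*b^5 - 4*b^4 - 4*b^3 - 9*b^2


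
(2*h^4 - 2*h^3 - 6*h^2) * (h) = 2*h^5 - 2*h^4 - 6*h^3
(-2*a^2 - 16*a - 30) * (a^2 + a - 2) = -2*a^4 - 18*a^3 - 42*a^2 + 2*a + 60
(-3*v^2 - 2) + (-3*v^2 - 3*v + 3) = -6*v^2 - 3*v + 1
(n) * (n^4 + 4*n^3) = n^5 + 4*n^4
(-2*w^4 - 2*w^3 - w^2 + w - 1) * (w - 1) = -2*w^5 + w^3 + 2*w^2 - 2*w + 1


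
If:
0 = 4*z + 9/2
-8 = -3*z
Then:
No Solution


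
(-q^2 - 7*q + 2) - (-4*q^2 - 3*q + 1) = 3*q^2 - 4*q + 1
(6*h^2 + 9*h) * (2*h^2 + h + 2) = 12*h^4 + 24*h^3 + 21*h^2 + 18*h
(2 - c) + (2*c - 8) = c - 6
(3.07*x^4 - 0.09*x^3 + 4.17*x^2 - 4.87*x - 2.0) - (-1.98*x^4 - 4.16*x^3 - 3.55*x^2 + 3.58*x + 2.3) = 5.05*x^4 + 4.07*x^3 + 7.72*x^2 - 8.45*x - 4.3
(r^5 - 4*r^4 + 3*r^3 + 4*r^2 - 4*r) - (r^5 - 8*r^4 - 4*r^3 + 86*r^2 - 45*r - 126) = 4*r^4 + 7*r^3 - 82*r^2 + 41*r + 126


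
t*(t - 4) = t^2 - 4*t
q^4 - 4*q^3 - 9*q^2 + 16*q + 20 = (q - 5)*(q - 2)*(q + 1)*(q + 2)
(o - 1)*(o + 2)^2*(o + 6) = o^4 + 9*o^3 + 18*o^2 - 4*o - 24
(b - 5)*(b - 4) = b^2 - 9*b + 20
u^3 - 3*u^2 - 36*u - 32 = (u - 8)*(u + 1)*(u + 4)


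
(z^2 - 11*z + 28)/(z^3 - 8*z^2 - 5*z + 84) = 1/(z + 3)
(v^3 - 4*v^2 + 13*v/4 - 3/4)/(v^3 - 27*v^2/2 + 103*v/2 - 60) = (4*v^2 - 4*v + 1)/(2*(2*v^2 - 21*v + 40))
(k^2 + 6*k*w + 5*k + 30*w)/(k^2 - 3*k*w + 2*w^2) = (k^2 + 6*k*w + 5*k + 30*w)/(k^2 - 3*k*w + 2*w^2)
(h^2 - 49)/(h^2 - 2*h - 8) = (49 - h^2)/(-h^2 + 2*h + 8)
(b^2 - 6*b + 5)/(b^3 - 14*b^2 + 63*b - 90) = (b - 1)/(b^2 - 9*b + 18)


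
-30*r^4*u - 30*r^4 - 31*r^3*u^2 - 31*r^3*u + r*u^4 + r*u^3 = (-6*r + u)*(r + u)*(5*r + u)*(r*u + r)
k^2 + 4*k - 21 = (k - 3)*(k + 7)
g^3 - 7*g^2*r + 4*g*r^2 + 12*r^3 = (g - 6*r)*(g - 2*r)*(g + r)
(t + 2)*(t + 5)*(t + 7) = t^3 + 14*t^2 + 59*t + 70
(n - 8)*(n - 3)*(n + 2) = n^3 - 9*n^2 + 2*n + 48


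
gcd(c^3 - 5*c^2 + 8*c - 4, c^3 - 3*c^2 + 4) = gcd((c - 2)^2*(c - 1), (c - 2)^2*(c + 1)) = c^2 - 4*c + 4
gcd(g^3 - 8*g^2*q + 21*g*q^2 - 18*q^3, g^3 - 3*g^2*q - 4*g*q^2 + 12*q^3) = g^2 - 5*g*q + 6*q^2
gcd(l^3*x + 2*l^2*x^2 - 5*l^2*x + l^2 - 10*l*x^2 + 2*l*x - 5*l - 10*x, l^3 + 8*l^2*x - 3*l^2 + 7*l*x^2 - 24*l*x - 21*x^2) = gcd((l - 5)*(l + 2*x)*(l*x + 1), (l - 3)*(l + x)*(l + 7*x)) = 1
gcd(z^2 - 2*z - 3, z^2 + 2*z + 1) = z + 1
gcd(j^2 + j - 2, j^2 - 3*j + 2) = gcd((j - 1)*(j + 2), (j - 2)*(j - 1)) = j - 1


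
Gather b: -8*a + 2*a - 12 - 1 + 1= -6*a - 12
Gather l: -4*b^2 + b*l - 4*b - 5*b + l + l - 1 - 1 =-4*b^2 - 9*b + l*(b + 2) - 2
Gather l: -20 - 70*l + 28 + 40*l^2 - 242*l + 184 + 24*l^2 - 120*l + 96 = 64*l^2 - 432*l + 288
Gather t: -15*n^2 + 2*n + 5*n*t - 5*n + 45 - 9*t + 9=-15*n^2 - 3*n + t*(5*n - 9) + 54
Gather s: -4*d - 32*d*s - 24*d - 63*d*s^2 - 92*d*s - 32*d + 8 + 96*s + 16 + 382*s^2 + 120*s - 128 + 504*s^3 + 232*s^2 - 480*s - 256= -60*d + 504*s^3 + s^2*(614 - 63*d) + s*(-124*d - 264) - 360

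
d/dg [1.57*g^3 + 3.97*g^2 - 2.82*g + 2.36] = 4.71*g^2 + 7.94*g - 2.82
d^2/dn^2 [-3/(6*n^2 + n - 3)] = 6*(36*n^2 + 6*n - (12*n + 1)^2 - 18)/(6*n^2 + n - 3)^3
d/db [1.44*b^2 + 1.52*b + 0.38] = 2.88*b + 1.52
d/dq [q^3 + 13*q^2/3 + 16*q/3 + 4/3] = 3*q^2 + 26*q/3 + 16/3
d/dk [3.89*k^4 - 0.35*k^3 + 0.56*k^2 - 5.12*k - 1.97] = 15.56*k^3 - 1.05*k^2 + 1.12*k - 5.12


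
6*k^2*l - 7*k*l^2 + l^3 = l*(-6*k + l)*(-k + l)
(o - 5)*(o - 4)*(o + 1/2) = o^3 - 17*o^2/2 + 31*o/2 + 10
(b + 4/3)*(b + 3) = b^2 + 13*b/3 + 4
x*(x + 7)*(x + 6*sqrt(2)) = x^3 + 7*x^2 + 6*sqrt(2)*x^2 + 42*sqrt(2)*x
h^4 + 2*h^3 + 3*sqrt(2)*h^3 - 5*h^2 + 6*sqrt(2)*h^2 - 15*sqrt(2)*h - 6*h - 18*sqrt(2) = (h - 2)*(h + 1)*(h + 3)*(h + 3*sqrt(2))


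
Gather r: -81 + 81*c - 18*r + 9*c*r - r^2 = 81*c - r^2 + r*(9*c - 18) - 81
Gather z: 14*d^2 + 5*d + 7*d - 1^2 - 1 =14*d^2 + 12*d - 2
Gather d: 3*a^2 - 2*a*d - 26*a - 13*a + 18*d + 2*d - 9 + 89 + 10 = 3*a^2 - 39*a + d*(20 - 2*a) + 90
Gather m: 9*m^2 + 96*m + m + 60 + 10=9*m^2 + 97*m + 70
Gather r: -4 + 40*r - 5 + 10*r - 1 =50*r - 10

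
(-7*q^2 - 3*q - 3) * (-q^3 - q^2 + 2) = 7*q^5 + 10*q^4 + 6*q^3 - 11*q^2 - 6*q - 6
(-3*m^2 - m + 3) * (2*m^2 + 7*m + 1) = -6*m^4 - 23*m^3 - 4*m^2 + 20*m + 3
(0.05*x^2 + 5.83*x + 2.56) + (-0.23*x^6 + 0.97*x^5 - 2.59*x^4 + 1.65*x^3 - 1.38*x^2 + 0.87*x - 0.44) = -0.23*x^6 + 0.97*x^5 - 2.59*x^4 + 1.65*x^3 - 1.33*x^2 + 6.7*x + 2.12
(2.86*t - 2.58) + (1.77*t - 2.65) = 4.63*t - 5.23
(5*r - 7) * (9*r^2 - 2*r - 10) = 45*r^3 - 73*r^2 - 36*r + 70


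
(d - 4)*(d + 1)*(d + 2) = d^3 - d^2 - 10*d - 8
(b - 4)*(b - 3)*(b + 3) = b^3 - 4*b^2 - 9*b + 36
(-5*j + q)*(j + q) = -5*j^2 - 4*j*q + q^2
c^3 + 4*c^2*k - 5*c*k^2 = c*(c - k)*(c + 5*k)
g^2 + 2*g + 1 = (g + 1)^2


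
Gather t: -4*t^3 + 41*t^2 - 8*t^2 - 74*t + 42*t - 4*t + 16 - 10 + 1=-4*t^3 + 33*t^2 - 36*t + 7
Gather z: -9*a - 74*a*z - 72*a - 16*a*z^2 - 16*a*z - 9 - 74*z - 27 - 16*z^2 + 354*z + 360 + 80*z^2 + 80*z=-81*a + z^2*(64 - 16*a) + z*(360 - 90*a) + 324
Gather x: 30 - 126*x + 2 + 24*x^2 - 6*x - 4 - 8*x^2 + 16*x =16*x^2 - 116*x + 28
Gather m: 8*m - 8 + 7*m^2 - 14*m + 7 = 7*m^2 - 6*m - 1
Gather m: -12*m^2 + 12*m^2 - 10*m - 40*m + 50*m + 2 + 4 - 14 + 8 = 0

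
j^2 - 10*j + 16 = (j - 8)*(j - 2)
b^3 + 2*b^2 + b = b*(b + 1)^2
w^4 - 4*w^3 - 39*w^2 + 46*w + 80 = (w - 8)*(w - 2)*(w + 1)*(w + 5)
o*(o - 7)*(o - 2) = o^3 - 9*o^2 + 14*o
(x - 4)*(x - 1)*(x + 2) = x^3 - 3*x^2 - 6*x + 8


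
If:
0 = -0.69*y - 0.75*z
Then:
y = -1.08695652173913*z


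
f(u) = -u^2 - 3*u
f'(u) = -2*u - 3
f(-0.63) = 1.49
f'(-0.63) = -1.74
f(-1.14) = 2.12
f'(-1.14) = -0.72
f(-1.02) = 2.02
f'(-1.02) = -0.96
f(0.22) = -0.71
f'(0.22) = -3.44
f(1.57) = -7.17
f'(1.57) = -6.14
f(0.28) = -0.92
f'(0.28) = -3.56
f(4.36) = -32.09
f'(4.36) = -11.72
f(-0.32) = 0.86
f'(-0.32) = -2.36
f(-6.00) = -18.00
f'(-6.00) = 9.00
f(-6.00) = -18.00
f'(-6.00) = 9.00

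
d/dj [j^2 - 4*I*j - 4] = 2*j - 4*I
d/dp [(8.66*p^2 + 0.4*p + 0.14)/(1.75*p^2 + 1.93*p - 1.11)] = (16.0138*p^2 - 19.7152*p - 0.7142)/(3.0625*p^4 + 6.755*p^3 - 0.1601*p^2 - 4.2846*p + 1.2321)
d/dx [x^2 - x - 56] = 2*x - 1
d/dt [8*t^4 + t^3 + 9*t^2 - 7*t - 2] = 32*t^3 + 3*t^2 + 18*t - 7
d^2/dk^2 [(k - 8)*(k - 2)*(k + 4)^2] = 12*k^2 - 12*k - 96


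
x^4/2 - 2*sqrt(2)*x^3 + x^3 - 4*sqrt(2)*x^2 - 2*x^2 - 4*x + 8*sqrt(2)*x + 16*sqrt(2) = (x/2 + 1)*(x - 2)*(x + 2)*(x - 4*sqrt(2))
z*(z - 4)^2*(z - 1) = z^4 - 9*z^3 + 24*z^2 - 16*z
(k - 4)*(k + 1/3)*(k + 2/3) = k^3 - 3*k^2 - 34*k/9 - 8/9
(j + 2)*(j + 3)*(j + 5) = j^3 + 10*j^2 + 31*j + 30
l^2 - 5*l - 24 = (l - 8)*(l + 3)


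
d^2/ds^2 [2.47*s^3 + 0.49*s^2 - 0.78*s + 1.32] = 14.82*s + 0.98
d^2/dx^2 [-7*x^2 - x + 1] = -14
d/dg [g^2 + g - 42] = 2*g + 1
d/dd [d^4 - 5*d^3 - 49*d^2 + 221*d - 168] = 4*d^3 - 15*d^2 - 98*d + 221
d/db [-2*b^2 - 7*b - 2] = -4*b - 7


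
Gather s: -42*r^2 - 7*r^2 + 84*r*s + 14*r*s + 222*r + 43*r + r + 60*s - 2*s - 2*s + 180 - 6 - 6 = -49*r^2 + 266*r + s*(98*r + 56) + 168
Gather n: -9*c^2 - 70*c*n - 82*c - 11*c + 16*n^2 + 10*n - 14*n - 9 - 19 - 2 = -9*c^2 - 93*c + 16*n^2 + n*(-70*c - 4) - 30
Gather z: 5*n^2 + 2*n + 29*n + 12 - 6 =5*n^2 + 31*n + 6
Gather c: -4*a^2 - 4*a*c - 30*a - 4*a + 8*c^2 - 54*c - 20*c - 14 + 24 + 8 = -4*a^2 - 34*a + 8*c^2 + c*(-4*a - 74) + 18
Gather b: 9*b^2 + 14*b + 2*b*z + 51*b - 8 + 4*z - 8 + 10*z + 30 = 9*b^2 + b*(2*z + 65) + 14*z + 14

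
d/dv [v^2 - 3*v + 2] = 2*v - 3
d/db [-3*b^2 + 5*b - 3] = 5 - 6*b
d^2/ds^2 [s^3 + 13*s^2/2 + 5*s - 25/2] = 6*s + 13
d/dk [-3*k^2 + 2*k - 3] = 2 - 6*k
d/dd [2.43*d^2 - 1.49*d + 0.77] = 4.86*d - 1.49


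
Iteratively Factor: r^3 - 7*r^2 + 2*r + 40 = (r - 5)*(r^2 - 2*r - 8) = (r - 5)*(r + 2)*(r - 4)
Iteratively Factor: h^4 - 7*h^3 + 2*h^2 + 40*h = (h + 2)*(h^3 - 9*h^2 + 20*h) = (h - 5)*(h + 2)*(h^2 - 4*h) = (h - 5)*(h - 4)*(h + 2)*(h)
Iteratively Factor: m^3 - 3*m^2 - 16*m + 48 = (m - 3)*(m^2 - 16) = (m - 3)*(m + 4)*(m - 4)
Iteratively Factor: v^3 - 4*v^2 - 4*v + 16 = (v - 2)*(v^2 - 2*v - 8) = (v - 2)*(v + 2)*(v - 4)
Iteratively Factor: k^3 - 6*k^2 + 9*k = (k - 3)*(k^2 - 3*k) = k*(k - 3)*(k - 3)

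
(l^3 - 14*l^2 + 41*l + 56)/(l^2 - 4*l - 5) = (l^2 - 15*l + 56)/(l - 5)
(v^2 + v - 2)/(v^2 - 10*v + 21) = (v^2 + v - 2)/(v^2 - 10*v + 21)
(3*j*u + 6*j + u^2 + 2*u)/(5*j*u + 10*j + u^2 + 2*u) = (3*j + u)/(5*j + u)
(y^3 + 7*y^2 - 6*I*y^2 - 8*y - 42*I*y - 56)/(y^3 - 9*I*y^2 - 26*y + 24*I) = (y + 7)/(y - 3*I)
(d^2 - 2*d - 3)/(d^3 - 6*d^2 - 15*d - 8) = (d - 3)/(d^2 - 7*d - 8)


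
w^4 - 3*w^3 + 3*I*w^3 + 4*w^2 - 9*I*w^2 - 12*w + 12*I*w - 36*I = (w - 3)*(w - 2*I)*(w + 2*I)*(w + 3*I)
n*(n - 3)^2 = n^3 - 6*n^2 + 9*n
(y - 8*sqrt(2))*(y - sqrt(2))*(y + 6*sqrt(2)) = y^3 - 3*sqrt(2)*y^2 - 92*y + 96*sqrt(2)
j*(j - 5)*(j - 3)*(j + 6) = j^4 - 2*j^3 - 33*j^2 + 90*j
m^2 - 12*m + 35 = (m - 7)*(m - 5)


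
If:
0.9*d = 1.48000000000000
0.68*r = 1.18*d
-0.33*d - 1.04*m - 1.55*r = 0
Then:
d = 1.64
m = -4.77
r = 2.85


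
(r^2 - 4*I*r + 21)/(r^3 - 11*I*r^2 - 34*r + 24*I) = (r^2 - 4*I*r + 21)/(r^3 - 11*I*r^2 - 34*r + 24*I)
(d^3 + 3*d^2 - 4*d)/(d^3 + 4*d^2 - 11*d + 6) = d*(d + 4)/(d^2 + 5*d - 6)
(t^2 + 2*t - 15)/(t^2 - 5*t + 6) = (t + 5)/(t - 2)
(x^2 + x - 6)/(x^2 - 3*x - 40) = (-x^2 - x + 6)/(-x^2 + 3*x + 40)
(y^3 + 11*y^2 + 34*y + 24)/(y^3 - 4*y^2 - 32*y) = (y^2 + 7*y + 6)/(y*(y - 8))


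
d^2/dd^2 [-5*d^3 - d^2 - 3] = -30*d - 2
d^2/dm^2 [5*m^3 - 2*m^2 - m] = 30*m - 4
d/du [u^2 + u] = 2*u + 1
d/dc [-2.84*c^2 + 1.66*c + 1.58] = 1.66 - 5.68*c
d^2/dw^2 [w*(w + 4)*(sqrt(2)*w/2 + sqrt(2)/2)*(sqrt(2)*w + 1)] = 12*w^2 + 3*sqrt(2)*w + 30*w + 5*sqrt(2) + 8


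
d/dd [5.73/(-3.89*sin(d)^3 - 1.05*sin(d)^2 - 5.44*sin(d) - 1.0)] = (66.8691*sin(d)^2 + 12.033*sin(d) + 31.1712)*cos(d)/(3.89*sin(d)^3 + 1.05*sin(d)^2 + 5.44*sin(d) + 1.0)^2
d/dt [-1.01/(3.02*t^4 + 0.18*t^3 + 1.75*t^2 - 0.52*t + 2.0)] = (12.2008*t^3 + 0.5454*t^2 + 3.535*t - 0.5252)/(3.02*t^4 + 0.18*t^3 + 1.75*t^2 - 0.52*t + 2.0)^2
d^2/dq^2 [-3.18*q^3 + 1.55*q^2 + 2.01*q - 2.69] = 3.1 - 19.08*q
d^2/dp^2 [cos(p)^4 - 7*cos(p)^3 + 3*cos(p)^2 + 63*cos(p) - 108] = -231*cos(p)/4 - 4*cos(2*p)^2 - 8*cos(2*p) + 63*cos(3*p)/4 + 2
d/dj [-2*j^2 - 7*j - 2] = -4*j - 7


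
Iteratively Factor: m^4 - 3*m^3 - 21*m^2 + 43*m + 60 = (m + 1)*(m^3 - 4*m^2 - 17*m + 60) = (m + 1)*(m + 4)*(m^2 - 8*m + 15) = (m - 3)*(m + 1)*(m + 4)*(m - 5)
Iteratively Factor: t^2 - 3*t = (t)*(t - 3)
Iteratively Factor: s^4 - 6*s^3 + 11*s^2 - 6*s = (s - 2)*(s^3 - 4*s^2 + 3*s) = (s - 3)*(s - 2)*(s^2 - s) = s*(s - 3)*(s - 2)*(s - 1)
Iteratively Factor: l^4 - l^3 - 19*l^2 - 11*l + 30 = (l - 5)*(l^3 + 4*l^2 + l - 6) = (l - 5)*(l + 2)*(l^2 + 2*l - 3) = (l - 5)*(l - 1)*(l + 2)*(l + 3)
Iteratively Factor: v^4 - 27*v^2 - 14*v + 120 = (v + 4)*(v^3 - 4*v^2 - 11*v + 30) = (v + 3)*(v + 4)*(v^2 - 7*v + 10) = (v - 2)*(v + 3)*(v + 4)*(v - 5)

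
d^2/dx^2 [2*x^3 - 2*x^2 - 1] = 12*x - 4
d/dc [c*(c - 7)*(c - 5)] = 3*c^2 - 24*c + 35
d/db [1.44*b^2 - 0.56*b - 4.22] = 2.88*b - 0.56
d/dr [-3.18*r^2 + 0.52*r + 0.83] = 0.52 - 6.36*r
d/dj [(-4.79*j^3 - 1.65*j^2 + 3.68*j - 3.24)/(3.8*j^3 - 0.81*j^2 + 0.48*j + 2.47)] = (-7.105427357601e-15*j^5 + 10.1499*j^4 - 32.5664*j^3 + 3.6309*j^2 - 13.3998*j + 10.6448)/(14.44*j^6 - 6.156*j^5 + 4.3041*j^4 + 17.9944*j^3 - 3.771*j^2 + 2.3712*j + 6.1009)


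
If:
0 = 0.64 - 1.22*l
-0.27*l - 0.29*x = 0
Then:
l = 0.52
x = -0.49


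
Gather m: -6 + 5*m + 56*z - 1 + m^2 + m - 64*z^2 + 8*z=m^2 + 6*m - 64*z^2 + 64*z - 7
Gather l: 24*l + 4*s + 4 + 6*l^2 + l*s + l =6*l^2 + l*(s + 25) + 4*s + 4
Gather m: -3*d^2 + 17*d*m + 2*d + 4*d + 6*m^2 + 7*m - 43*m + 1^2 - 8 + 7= -3*d^2 + 6*d + 6*m^2 + m*(17*d - 36)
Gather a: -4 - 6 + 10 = 0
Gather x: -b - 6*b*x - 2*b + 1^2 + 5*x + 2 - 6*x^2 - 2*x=-3*b - 6*x^2 + x*(3 - 6*b) + 3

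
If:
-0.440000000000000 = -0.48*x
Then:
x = 0.92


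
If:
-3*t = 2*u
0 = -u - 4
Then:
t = 8/3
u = -4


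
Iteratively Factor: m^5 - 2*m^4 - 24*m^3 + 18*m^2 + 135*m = (m)*(m^4 - 2*m^3 - 24*m^2 + 18*m + 135) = m*(m + 3)*(m^3 - 5*m^2 - 9*m + 45) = m*(m - 5)*(m + 3)*(m^2 - 9) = m*(m - 5)*(m - 3)*(m + 3)*(m + 3)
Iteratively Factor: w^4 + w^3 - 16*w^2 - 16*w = (w - 4)*(w^3 + 5*w^2 + 4*w) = (w - 4)*(w + 4)*(w^2 + w) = w*(w - 4)*(w + 4)*(w + 1)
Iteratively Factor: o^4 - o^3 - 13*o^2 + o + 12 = (o - 1)*(o^3 - 13*o - 12) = (o - 4)*(o - 1)*(o^2 + 4*o + 3) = (o - 4)*(o - 1)*(o + 1)*(o + 3)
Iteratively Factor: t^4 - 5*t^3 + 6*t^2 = (t)*(t^3 - 5*t^2 + 6*t) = t^2*(t^2 - 5*t + 6) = t^2*(t - 3)*(t - 2)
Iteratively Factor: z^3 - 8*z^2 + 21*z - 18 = (z - 3)*(z^2 - 5*z + 6) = (z - 3)^2*(z - 2)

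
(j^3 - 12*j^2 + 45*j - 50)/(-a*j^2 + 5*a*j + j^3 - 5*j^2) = (-j^2 + 7*j - 10)/(j*(a - j))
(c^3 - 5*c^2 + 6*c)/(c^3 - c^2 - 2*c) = (c - 3)/(c + 1)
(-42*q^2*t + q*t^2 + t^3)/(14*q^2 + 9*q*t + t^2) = t*(-6*q + t)/(2*q + t)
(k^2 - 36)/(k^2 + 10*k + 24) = (k - 6)/(k + 4)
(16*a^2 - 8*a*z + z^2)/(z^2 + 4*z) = (16*a^2 - 8*a*z + z^2)/(z*(z + 4))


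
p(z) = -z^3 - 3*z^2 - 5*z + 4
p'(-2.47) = -8.48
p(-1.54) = 8.24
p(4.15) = -139.89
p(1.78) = -20.04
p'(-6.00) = -77.00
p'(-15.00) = -590.00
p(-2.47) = 13.12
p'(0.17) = -6.11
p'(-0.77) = -2.16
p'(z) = -3*z^2 - 6*z - 5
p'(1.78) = -25.19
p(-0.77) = 6.53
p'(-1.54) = -2.87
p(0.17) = 3.06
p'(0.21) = -6.39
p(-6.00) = 142.00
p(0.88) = -3.40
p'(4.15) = -81.57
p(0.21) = 2.81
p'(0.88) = -12.60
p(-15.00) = 2779.00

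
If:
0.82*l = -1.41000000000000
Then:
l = -1.72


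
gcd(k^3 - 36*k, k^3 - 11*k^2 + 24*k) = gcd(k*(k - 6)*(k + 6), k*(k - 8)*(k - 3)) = k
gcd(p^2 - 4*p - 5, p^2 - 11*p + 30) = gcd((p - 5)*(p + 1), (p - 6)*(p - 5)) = p - 5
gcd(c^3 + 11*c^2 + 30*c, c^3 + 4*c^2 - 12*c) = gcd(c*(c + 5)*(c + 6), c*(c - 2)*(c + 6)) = c^2 + 6*c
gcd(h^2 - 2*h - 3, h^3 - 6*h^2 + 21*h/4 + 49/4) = h + 1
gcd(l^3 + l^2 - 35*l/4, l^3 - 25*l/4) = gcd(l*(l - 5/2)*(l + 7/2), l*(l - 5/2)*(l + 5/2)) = l^2 - 5*l/2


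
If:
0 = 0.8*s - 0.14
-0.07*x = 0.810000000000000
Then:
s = 0.18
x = -11.57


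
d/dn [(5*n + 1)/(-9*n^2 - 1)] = (45*n^2 + 18*n - 5)/(81*n^4 + 18*n^2 + 1)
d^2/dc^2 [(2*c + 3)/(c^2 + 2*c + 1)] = 2*(2*c + 5)/(c^4 + 4*c^3 + 6*c^2 + 4*c + 1)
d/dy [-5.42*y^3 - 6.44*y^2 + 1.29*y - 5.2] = -16.26*y^2 - 12.88*y + 1.29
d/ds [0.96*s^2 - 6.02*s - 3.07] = 1.92*s - 6.02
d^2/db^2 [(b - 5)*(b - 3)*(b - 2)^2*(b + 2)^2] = 30*b^4 - 160*b^3 + 84*b^2 + 384*b - 208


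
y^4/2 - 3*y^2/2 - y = y*(y/2 + 1/2)*(y - 2)*(y + 1)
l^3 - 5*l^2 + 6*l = l*(l - 3)*(l - 2)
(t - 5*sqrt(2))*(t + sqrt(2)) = t^2 - 4*sqrt(2)*t - 10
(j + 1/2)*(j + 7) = j^2 + 15*j/2 + 7/2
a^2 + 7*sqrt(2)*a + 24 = (a + 3*sqrt(2))*(a + 4*sqrt(2))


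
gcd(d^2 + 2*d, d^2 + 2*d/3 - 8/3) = d + 2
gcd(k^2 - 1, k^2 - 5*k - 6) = k + 1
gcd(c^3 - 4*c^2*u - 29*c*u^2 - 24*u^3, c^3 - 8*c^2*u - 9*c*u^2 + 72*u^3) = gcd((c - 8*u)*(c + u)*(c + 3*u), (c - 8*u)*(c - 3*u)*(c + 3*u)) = -c^2 + 5*c*u + 24*u^2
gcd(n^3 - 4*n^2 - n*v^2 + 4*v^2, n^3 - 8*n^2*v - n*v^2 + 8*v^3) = -n^2 + v^2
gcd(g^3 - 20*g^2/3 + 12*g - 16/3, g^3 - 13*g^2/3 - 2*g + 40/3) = g^2 - 6*g + 8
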